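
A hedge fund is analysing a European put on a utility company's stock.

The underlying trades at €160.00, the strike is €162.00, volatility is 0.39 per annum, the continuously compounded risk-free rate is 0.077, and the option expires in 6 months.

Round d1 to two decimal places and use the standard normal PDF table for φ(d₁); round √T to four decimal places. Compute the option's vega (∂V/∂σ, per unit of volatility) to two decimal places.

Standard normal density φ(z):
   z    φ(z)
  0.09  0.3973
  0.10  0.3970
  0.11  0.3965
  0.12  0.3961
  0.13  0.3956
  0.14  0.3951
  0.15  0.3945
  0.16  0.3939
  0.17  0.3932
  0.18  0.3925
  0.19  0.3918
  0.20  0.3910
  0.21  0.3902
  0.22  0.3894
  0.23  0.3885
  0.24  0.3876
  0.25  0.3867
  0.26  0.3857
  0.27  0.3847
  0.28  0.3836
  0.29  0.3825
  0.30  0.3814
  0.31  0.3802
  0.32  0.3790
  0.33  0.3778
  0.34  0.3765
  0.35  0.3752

σ√T = 0.39 × 0.7071 = 0.2758
ln(S/K) + (r + σ²/2)T = ln(160/162) + (0.077 + 0.39²/2)·0.5 = -0.0124 + 0.0765 = 0.0641
d₁ = 0.0641 / 0.2758 = 0.2324 ⇒ 0.23
√T = √0.5 = 0.7071
φ(d₁) = φ(0.23) = 0.3885
vega = S·φ(d₁)·√T = 160·0.3885·0.7071 = 43.9533

43.95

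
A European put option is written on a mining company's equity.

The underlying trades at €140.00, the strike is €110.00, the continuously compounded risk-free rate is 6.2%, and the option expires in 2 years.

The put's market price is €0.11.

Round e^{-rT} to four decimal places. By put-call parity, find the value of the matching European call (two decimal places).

€42.94

exp(−rT) = exp(−0.062·2) = 0.8834
Put-call parity: C − P = S − K·e^(−rT) = 140 − 110·0.8834 = 140 − 97.1740 = 42.8260
C = P + (C − P) = 0.11 + (42.8260) = 42.9360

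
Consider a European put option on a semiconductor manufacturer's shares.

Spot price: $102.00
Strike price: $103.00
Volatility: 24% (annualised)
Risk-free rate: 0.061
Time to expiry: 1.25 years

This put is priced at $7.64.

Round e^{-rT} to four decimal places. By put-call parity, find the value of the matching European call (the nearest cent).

exp(−rT) = exp(−0.061·1.25) = 0.9266
Put-call parity: C − P = S − K·e^(−rT) = 102 − 103·0.9266 = 102 − 95.4398 = 6.5602
C = P + (C − P) = 7.64 + (6.5602) = 14.2002

$14.20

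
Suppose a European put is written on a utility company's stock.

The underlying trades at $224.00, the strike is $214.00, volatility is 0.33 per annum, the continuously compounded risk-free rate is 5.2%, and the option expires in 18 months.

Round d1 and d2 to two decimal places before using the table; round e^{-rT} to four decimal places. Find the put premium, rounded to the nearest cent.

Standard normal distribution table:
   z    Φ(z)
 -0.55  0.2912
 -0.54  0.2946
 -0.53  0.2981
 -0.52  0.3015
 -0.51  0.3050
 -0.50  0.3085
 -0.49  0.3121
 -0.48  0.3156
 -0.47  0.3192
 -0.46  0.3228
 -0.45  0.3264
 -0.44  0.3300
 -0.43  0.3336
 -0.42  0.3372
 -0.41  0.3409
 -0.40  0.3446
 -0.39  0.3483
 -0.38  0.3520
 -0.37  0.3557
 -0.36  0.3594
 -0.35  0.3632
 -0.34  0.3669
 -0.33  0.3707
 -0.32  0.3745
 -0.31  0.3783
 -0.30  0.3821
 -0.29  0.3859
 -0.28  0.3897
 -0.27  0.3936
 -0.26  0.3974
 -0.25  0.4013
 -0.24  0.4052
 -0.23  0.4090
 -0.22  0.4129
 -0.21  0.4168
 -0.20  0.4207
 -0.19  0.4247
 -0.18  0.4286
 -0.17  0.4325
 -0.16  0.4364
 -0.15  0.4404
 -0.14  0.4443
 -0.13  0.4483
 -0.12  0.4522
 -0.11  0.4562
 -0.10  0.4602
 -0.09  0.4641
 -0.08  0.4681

$22.78

T = 1.5;  σ√T = 0.4042
ln(S/K) + (r + σ²/2)T = ln(224/214) + (0.052 + 0.33²/2)·1.5 = 0.0457 + 0.1597 = 0.2053
d₁ = 0.2053 / 0.4042 = 0.5081 which rounds to 0.51
d₂ = d₁ − σ√T = 0.5081 − 0.4042 = 0.1039 which rounds to 0.10
exp(−rT) = exp(−0.052·1.5) = 0.9250
N(−d₂) = N(-0.10) = 0.4602;  N(−d₁) = N(-0.51) = 0.3050
P = 214·0.9250·0.4602 − 224·0.3050 = 91.0966 − 68.3200 = 22.7766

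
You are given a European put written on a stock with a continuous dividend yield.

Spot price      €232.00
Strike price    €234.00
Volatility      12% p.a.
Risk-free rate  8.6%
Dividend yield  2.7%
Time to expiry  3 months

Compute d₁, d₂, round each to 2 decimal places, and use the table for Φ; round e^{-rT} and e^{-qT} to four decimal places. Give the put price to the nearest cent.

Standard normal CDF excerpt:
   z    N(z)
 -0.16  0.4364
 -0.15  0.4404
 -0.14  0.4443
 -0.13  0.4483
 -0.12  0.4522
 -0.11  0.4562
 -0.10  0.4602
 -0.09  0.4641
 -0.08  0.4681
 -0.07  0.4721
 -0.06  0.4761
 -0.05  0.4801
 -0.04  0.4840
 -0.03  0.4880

σ√T = 0.12 × 0.5000 = 0.0600
d₁ = [ln(232/234) + (0.086 − 0.027 + 0.12²/2)·0.25] / 0.0600 = [-0.0086 + 0.0165] / 0.0600 = 0.1328 ⇒ 0.13
d₂ = d₁ − σ√T = 0.1328 − 0.0600 = 0.0728 ⇒ 0.07
exp(−qT) = exp(−0.027·0.25) = 0.9933;  exp(−rT) = exp(−0.086·0.25) = 0.9787
P = 234·0.9787·N(-0.07) − 232·0.9933·N(-0.13) = 234·0.9787·0.4721 − 232·0.9933·0.4483 = 108.1184 − 103.3088 = 4.8096

€4.81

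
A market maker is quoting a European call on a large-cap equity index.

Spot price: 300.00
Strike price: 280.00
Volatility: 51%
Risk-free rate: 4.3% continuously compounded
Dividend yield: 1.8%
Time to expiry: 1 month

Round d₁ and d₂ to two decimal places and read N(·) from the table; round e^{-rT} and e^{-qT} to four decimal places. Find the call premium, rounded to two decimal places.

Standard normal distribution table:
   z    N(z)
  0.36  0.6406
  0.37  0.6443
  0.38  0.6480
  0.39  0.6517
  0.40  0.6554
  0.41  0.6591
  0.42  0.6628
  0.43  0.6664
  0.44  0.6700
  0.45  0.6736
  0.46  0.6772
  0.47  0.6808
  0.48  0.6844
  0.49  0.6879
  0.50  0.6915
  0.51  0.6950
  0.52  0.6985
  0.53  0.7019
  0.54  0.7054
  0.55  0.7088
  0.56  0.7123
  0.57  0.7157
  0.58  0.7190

29.49

T = 0.08333;  σ√T = 0.1472
d₁ = [ln(300/280) + (0.043 − 0.018 + ½·0.51²)·0.08333] / (σ√T) = (0.0690 + 0.0129) / 0.1472 = 0.5564 → 0.56
d₂ = 0.5564 − 0.1472 = 0.4092 → 0.41
exp(−qT) = exp(−0.018·0.08333) = 0.9985;  exp(−rT) = exp(−0.043·0.08333) = 0.9964
N(d₁) = N(0.56) = 0.7123;  N(d₂) = N(0.41) = 0.6591
C = 300·0.9985·0.7123 − 280·0.9964·0.6591 = 213.3695 − 183.8836 = 29.4858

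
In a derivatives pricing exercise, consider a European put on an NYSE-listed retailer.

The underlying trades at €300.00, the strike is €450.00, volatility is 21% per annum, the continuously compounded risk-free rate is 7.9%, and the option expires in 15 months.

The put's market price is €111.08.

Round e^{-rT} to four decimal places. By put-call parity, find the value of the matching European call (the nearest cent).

€3.38

e^(−rT) = e^(−0.079·1.25) = 0.9060
Put-call parity: C − P = S − K·e^(−rT) = 300 − 450·0.9060 = 300 − 407.7000 = -107.7000
C = P + (C − P) = 111.08 + (-107.7000) = 3.3800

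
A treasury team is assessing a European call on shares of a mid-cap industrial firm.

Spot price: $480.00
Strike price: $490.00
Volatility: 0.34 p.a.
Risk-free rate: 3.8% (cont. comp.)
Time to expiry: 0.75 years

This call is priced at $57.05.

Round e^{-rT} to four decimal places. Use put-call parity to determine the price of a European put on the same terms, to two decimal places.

$53.28

e^(−rT) = e^(−0.038·0.75) = 0.9719
Put-call parity: C − P = S − K·e^(−rT) = 480 − 490·0.9719 = 480 − 476.2310 = 3.7690
P = C − (C − P) = 57.05 − (3.7690) = 53.2810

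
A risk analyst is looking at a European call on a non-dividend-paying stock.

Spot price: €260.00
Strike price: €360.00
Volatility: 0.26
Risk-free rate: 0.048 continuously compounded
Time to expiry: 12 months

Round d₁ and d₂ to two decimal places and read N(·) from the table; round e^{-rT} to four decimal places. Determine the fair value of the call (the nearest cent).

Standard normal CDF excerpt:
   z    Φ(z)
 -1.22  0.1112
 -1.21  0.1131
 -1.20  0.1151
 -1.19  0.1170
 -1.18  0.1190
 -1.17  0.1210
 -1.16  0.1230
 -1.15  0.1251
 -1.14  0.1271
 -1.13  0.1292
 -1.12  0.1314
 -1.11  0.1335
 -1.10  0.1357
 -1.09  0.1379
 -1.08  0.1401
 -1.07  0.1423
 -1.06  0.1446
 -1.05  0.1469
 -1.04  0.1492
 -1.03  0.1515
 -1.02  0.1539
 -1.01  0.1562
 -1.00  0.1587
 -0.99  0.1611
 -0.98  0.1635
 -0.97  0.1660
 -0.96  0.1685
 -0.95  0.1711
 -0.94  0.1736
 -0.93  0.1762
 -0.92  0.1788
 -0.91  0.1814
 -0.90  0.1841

T = 1;  σ√T = 0.2600
d₁ = [ln(260/360) + (0.048 + 0.26²/2)·1] / 0.2600 = [-0.3254 + 0.0818] / 0.2600 = -0.9370 ≈ -0.94
d₂ = d₁ − σ√T = -0.9370 − 0.2600 = -1.1970 ≈ -1.20
e^(−rT) = e^(−0.048·1) = 0.9531
N(d₁) = N(-0.94) = 0.1736;  N(d₂) = N(-1.20) = 0.1151
C = 260·0.1736 − 360·0.9531·0.1151 = 45.1360 − 39.4927 = 5.6433

€5.64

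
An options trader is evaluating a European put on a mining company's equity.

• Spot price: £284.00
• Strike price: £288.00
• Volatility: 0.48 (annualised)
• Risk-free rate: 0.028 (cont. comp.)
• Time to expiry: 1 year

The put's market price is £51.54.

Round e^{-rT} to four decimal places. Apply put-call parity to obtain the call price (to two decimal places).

£55.49

e^(−rT) = e^(−0.028·1) = 0.9724
Put-call parity: C − P = S − K·e^(−rT) = 284 − 288·0.9724 = 284 − 280.0512 = 3.9488
C = P + (C − P) = 51.54 + (3.9488) = 55.4888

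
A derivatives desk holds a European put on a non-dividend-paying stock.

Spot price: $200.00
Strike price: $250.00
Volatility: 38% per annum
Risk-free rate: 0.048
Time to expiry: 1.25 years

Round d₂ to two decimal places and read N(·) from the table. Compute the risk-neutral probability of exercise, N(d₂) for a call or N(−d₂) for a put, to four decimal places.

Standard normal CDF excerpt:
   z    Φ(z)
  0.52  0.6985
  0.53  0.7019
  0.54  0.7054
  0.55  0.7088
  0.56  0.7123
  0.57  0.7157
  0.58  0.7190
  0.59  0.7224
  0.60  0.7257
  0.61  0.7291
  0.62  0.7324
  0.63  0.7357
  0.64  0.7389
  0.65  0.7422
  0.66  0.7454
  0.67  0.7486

0.7257

T = 1.25;  σ√T = 0.4249
d₁ = [ln(200/250) + (0.048 + 0.38²/2)·1.25] / 0.4249 = [-0.2231 + 0.1502] / 0.4249 = -0.1716 → -0.17
d₂ = d₁ − σ√T = -0.1716 − 0.4249 = -0.5964 → -0.60
Risk-neutral Pr[S_T < K] = N(−d₂) = N(0.60) = 0.7257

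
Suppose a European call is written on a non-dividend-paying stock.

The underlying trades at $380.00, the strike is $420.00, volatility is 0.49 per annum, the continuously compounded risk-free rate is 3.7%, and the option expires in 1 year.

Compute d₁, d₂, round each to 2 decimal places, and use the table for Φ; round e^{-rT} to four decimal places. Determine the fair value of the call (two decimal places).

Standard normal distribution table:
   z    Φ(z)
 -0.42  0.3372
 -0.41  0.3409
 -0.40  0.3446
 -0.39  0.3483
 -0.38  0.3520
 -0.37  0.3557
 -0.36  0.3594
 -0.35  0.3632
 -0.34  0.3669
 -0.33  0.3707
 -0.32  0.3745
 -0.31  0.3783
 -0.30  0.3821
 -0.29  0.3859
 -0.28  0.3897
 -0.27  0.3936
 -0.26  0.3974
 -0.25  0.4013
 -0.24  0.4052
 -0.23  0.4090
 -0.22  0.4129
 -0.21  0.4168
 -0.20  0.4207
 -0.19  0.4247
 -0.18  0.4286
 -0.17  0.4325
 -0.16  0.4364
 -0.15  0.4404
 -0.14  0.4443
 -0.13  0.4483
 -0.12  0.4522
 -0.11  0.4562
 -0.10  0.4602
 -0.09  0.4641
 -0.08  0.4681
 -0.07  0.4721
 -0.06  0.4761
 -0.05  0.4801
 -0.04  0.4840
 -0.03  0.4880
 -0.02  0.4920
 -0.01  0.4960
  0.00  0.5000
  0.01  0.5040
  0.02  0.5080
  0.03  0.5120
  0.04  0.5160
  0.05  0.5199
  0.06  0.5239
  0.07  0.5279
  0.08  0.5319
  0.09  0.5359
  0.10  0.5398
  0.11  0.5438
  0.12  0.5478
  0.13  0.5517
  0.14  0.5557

$64.19

T = 1;  σ√T = 0.4900
ln(S/K) + (r + σ²/2)T = ln(380/420) + (0.037 + 0.49²/2)·1 = -0.1001 + 0.1570 = 0.0570
d₁ = 0.0570 / 0.4900 = 0.1163 → 0.12
d₂ = d₁ − σ√T = 0.1163 − 0.4900 = -0.3737 → -0.37
e^(−rT) = e^(−0.037·1) = 0.9637
N(d₁) = N(0.12) = 0.5478;  N(d₂) = N(-0.37) = 0.3557
C = 380·0.5478 − 420·0.9637·0.3557 = 208.1640 − 143.9710 = 64.1930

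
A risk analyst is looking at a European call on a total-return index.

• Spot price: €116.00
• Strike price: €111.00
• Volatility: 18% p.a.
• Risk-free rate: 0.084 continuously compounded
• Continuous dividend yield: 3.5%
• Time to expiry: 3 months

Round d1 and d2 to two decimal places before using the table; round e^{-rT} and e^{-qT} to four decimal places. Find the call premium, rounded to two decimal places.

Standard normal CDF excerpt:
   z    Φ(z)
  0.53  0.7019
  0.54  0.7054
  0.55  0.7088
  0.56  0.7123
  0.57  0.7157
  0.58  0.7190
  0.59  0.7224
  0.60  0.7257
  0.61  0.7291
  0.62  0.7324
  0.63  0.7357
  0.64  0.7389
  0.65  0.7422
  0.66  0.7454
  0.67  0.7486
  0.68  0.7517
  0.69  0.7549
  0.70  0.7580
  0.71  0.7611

σ√T = 0.18 × 0.5000 = 0.0900
d₁ = [ln(116/111) + (0.084 − 0.035 + 0.18²/2)·0.25] / 0.0900 = [0.0441 + 0.0163] / 0.0900 = 0.6707 ⇒ 0.67
d₂ = d₁ − σ√T = 0.6707 − 0.0900 = 0.5807 ⇒ 0.58
exp(−qT) = exp(−0.035·0.25) = 0.9913;  exp(−rT) = exp(−0.084·0.25) = 0.9792
C = 116·0.9913·N(0.67) − 111·0.9792·N(0.58) = 116·0.9913·0.7486 − 111·0.9792·0.7190 = 86.0821 − 78.1490 = 7.9331

€7.93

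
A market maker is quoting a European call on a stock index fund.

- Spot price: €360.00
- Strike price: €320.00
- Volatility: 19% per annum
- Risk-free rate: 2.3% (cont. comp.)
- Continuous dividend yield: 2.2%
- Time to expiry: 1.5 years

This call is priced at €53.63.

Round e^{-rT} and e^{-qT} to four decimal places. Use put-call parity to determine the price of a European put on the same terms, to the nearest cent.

€14.48

e^(−qT) = e^(−0.022·1.5) = 0.9675;  e^(−rT) = e^(−0.023·1.5) = 0.9661
Put-call parity: C − P = S·e^(−qT) − K·e^(−rT) = 360·0.9675 − 320·0.9661 = 348.3000 − 309.1520 = 39.1480
P = C − (C − P) = 53.63 − (39.1480) = 14.4820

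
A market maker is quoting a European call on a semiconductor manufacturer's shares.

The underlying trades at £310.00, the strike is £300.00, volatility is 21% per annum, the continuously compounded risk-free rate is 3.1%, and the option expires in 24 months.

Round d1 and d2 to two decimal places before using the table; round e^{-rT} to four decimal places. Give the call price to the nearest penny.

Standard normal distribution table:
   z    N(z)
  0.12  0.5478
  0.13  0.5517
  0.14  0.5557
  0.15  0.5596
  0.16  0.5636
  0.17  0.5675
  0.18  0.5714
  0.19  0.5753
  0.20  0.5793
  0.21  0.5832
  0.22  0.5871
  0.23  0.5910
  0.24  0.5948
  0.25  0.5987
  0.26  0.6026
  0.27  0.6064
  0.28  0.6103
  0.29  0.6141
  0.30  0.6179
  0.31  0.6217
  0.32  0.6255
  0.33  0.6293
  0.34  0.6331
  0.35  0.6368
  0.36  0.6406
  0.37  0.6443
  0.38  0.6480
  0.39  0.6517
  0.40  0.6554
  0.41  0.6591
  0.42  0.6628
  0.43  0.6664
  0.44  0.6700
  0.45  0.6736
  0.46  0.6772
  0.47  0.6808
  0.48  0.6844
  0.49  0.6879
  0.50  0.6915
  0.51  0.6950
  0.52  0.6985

T = 2;  σ√T = 0.2970
d₁ = [ln(310/300) + (0.031 + ½·0.21²)·2] / (σ√T) = (0.0328 + 0.1061) / 0.2970 = 0.4677 ≈ 0.47
d₂ = 0.4677 − 0.2970 = 0.1707 ≈ 0.17
exp(−rT) = exp(−0.031·2) = 0.9399
C = 310·N(0.47) − 300·0.9399·N(0.17) = 310·0.6808 − 300·0.9399·0.5675 = 211.0480 − 160.0180 = 51.0300

£51.03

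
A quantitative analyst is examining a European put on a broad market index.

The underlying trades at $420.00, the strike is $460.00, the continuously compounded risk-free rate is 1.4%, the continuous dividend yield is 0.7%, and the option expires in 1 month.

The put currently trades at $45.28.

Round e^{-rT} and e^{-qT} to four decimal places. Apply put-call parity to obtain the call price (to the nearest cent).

$5.58

e^(−qT) = e^(−0.007·0.08333) = 0.9994;  e^(−rT) = e^(−0.014·0.08333) = 0.9988
Put-call parity: C − P = S·e^(−qT) − K·e^(−rT) = 420·0.9994 − 460·0.9988 = 419.7480 − 459.4480 = -39.7000
C = P + (C − P) = 45.28 + (-39.7000) = 5.5800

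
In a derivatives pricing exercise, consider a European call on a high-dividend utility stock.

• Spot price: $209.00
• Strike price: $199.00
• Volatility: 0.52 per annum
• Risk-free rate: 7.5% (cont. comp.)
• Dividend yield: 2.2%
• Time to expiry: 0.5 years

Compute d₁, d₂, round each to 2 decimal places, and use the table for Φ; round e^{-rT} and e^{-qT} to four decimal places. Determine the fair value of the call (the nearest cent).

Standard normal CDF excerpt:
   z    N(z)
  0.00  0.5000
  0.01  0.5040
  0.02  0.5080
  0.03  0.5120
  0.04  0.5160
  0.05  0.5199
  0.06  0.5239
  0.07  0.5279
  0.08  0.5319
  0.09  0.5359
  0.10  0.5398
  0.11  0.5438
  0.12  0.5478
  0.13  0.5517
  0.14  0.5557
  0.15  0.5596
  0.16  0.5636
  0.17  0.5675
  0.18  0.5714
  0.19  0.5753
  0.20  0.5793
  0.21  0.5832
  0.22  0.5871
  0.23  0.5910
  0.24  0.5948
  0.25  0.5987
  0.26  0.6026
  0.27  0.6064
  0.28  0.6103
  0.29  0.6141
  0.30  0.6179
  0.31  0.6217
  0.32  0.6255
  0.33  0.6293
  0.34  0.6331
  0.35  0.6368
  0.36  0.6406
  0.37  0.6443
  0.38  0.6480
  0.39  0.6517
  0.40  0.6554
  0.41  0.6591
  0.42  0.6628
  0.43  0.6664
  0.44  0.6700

$37.35

σ√T = 0.52·√0.5 = 0.3677
d₁ = [ln(209/199) + (0.075 − 0.022 + 0.52²/2)·0.5] / 0.3677 = [0.0490 + 0.0941] / 0.3677 = 0.3893 ≈ 0.39
d₂ = d₁ − σ√T = 0.3893 − 0.3677 = 0.0216 ≈ 0.02
e^(−qT) = e^(−0.022·0.5) = 0.9891;  e^(−rT) = e^(−0.075·0.5) = 0.9632
C = 209·0.9891·N(0.39) − 199·0.9632·N(0.02) = 209·0.9891·0.6517 − 199·0.9632·0.5080 = 134.7207 − 97.3718 = 37.3488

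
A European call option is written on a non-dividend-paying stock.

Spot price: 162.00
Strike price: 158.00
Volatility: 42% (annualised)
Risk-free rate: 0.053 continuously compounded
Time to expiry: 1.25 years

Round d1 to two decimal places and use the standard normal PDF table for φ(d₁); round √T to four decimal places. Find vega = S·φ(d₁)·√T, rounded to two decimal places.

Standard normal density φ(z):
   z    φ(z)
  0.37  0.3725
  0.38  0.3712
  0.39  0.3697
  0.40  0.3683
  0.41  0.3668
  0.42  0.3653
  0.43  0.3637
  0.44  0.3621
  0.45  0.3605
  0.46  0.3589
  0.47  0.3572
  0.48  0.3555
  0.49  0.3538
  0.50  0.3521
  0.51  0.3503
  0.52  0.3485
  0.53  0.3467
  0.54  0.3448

σ√T = 0.42 × 1.1180 = 0.4696
ln(S/K) + (r + σ²/2)T = ln(162/158) + (0.053 + 0.42²/2)·1.25 = 0.0250 + 0.1765 = 0.2015
d₁ = 0.2015 / 0.4696 = 0.4291 which rounds to 0.43
√T = √1.25 = 1.1180
φ(d₁) = φ(0.43) = 0.3637
vega = S·φ(d₁)·√T = 162·0.3637·1.1180 = 65.8719
(Call and put vega coincide under Black-Scholes.)

65.87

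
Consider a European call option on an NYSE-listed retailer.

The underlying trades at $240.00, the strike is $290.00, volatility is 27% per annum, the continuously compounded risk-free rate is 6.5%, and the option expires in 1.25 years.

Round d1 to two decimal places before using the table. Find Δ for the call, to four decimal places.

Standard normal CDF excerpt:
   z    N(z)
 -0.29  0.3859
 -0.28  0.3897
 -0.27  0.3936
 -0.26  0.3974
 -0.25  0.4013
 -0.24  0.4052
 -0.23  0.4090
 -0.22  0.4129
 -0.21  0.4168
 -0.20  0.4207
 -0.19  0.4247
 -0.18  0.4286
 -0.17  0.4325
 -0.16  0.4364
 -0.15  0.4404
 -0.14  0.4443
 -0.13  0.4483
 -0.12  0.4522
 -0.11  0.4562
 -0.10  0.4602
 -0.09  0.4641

0.4168

σ√T = 0.27·√1.25 = 0.3019
d₁ = [ln(240/290) + (0.065 + 0.27²/2)·1.25] / 0.3019 = [-0.1892 + 0.1268] / 0.3019 = -0.2068 → -0.21
N(d₁) = N(-0.21) = 0.4168
Δ_call = N(d₁) = 0.4168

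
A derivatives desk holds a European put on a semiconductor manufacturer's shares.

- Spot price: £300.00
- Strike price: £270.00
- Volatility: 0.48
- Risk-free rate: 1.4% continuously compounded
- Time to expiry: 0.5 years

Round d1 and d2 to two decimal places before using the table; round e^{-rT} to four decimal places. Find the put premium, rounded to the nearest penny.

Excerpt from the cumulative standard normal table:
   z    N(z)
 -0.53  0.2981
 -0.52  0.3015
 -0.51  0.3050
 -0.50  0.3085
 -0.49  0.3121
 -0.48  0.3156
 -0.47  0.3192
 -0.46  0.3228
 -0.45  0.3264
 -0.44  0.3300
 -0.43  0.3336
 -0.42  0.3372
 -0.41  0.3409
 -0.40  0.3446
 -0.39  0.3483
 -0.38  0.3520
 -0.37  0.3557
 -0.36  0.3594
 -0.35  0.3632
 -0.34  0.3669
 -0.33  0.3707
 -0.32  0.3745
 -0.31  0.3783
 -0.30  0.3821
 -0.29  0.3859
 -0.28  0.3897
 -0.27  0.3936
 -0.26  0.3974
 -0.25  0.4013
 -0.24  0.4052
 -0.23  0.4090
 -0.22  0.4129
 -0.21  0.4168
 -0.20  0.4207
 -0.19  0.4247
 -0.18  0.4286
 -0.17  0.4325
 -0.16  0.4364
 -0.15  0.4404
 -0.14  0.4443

σ√T = 0.48 × 0.7071 = 0.3394
d₁ = [ln(300/270) + (0.014 + 0.48²/2)·0.5] / 0.3394 = [0.1054 + 0.0646] / 0.3394 = 0.5008 → 0.50
d₂ = d₁ − σ√T = 0.5008 − 0.3394 = 0.1613 → 0.16
exp(−rT) = exp(−0.014·0.5) = 0.9930
P = 270·0.9930·N(-0.16) − 300·N(-0.50) = 270·0.9930·0.4364 − 300·0.3085 = 117.0032 − 92.5500 = 24.4532

£24.45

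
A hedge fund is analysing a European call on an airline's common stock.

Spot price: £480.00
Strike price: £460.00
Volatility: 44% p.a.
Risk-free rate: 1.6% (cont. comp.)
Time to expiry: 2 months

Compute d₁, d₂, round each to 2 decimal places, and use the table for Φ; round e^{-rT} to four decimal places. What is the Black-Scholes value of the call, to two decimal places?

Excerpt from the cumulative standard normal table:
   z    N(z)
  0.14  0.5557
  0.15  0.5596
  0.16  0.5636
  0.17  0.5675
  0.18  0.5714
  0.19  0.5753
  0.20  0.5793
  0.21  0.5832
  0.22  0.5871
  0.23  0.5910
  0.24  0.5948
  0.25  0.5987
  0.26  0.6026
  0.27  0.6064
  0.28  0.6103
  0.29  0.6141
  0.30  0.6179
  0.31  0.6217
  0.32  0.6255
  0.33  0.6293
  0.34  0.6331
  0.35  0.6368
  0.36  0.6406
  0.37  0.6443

£45.33

σ√T = 0.44·√0.1667 = 0.1796
ln(S/K) + (r + σ²/2)T = ln(480/460) + (0.016 + 0.44²/2)·0.1667 = 0.0426 + 0.0188 = 0.0614
d₁ = 0.0614 / 0.1796 = 0.3416 which rounds to 0.34
d₂ = d₁ − σ√T = 0.3416 − 0.1796 = 0.1620 which rounds to 0.16
exp(−rT) = exp(−0.016·0.1667) = 0.9973
C = 480·N(0.34) − 460·0.9973·N(0.16) = 480·0.6331 − 460·0.9973·0.5636 = 303.8880 − 258.5560 = 45.3320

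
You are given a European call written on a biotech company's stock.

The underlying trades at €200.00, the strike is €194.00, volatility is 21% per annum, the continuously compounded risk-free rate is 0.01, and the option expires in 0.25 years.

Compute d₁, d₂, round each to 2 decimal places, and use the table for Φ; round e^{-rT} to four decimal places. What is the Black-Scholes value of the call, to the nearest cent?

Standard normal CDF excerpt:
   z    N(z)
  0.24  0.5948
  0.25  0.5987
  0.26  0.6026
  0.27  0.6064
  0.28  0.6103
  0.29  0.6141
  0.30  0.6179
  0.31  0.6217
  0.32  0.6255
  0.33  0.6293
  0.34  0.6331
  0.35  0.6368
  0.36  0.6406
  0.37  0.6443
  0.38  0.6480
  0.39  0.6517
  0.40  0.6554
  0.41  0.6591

σ√T = 0.21 × 0.5000 = 0.1050
ln(S/K) + (r + σ²/2)T = ln(200/194) + (0.01 + 0.21²/2)·0.25 = 0.0305 + 0.0080 = 0.0385
d₁ = 0.0385 / 0.1050 = 0.3664 ≈ 0.37
d₂ = d₁ − σ√T = 0.3664 − 0.1050 = 0.2614 ≈ 0.26
e^(−rT) = e^(−0.01·0.25) = 0.9975
C = 200·N(0.37) − 194·0.9975·N(0.26) = 200·0.6443 − 194·0.9975·0.6026 = 128.8600 − 116.6121 = 12.2479

€12.25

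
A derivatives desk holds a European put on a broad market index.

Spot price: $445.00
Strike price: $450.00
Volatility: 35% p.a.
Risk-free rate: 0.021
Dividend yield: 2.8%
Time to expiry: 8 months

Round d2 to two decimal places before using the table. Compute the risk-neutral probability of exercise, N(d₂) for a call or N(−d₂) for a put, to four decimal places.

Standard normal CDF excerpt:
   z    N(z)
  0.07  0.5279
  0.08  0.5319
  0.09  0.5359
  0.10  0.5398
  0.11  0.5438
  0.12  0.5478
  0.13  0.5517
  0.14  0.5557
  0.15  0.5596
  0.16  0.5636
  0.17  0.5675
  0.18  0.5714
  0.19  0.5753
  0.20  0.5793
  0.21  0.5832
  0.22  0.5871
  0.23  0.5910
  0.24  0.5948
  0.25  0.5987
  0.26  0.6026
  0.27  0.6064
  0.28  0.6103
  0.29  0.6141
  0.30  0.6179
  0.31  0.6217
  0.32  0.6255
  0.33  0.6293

0.5793

σ√T = 0.35·√0.6667 = 0.2858
d₁ = [ln(445/450) + (0.021 − 0.028 + ½·0.35²)·0.6667] / (σ√T) = (-0.0112 + 0.0362) / 0.2858 = 0.0875 ≈ 0.09
d₂ = 0.0875 − 0.2858 = -0.1983 ≈ -0.20
Pr(exercise) under Q = N(−d₂) = N(0.20) = 0.5793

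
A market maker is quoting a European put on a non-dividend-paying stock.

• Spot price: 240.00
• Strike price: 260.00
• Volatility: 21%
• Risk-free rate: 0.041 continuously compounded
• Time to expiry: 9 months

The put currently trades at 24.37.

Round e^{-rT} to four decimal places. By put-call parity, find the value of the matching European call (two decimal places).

exp(−rT) = exp(−0.041·0.75) = 0.9697
Put-call parity: C − P = S − K·e^(−rT) = 240 − 260·0.9697 = 240 − 252.1220 = -12.1220
C = P + (C − P) = 24.37 + (-12.1220) = 12.2480

12.25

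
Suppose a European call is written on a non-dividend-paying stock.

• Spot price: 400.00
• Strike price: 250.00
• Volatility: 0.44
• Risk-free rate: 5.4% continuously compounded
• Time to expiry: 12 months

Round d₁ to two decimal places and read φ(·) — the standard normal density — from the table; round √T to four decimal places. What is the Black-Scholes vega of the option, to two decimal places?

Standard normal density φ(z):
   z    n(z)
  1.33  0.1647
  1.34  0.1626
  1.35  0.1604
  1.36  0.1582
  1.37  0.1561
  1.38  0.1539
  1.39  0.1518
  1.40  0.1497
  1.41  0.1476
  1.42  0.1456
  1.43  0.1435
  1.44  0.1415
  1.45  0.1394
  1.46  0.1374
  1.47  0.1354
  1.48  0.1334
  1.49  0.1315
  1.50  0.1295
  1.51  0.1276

59.04

T = 1;  σ√T = 0.4400
ln(S/K) + (r + σ²/2)T = ln(400/250) + (0.054 + 0.44²/2)·1 = 0.4700 + 0.1508 = 0.6208
d₁ = 0.6208 / 0.4400 = 1.4109 ⇒ 1.41
√T = √1 = 1.0000
φ(d₁) = φ(1.41) = 0.1476
vega = S·φ(d₁)·√T = 400·0.1476·1.0000 = 59.0400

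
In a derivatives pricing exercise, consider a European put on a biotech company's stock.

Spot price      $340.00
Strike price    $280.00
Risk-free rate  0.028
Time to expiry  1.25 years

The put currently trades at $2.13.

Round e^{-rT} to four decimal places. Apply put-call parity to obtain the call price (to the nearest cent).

$71.76

exp(−rT) = exp(−0.028·1.25) = 0.9656
Put-call parity: C − P = S − K·e^(−rT) = 340 − 280·0.9656 = 340 − 270.3680 = 69.6320
C = P + (C − P) = 2.13 + (69.6320) = 71.7620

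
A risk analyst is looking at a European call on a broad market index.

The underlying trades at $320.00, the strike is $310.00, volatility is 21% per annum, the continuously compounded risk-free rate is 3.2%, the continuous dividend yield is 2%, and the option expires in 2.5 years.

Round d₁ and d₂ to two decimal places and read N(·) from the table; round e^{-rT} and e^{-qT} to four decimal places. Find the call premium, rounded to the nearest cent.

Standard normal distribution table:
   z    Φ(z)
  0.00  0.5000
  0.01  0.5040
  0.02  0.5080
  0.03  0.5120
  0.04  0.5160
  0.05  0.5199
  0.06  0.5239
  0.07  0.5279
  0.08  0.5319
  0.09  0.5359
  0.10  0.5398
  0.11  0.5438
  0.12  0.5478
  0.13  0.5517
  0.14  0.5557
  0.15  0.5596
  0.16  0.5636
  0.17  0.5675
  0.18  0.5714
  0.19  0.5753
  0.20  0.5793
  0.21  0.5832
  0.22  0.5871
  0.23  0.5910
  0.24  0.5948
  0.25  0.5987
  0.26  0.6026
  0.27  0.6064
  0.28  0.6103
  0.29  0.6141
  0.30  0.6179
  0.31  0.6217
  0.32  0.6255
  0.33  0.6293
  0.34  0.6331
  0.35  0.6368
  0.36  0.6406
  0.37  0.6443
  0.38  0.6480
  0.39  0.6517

σ√T = 0.21 × 1.5811 = 0.3320
d₁ = [ln(320/310) + (0.032 − 0.02 + ½·0.21²)·2.5] / (σ√T) = (0.0317 + 0.0851) / 0.3320 = 0.3520 → 0.35
d₂ = 0.3520 − 0.3320 = 0.0199 → 0.02
e^(−qT) = e^(−0.02·2.5) = 0.9512;  e^(−rT) = e^(−0.032·2.5) = 0.9231
C = 320·0.9512·N(0.35) − 310·0.9231·N(0.02) = 320·0.9512·0.6368 − 310·0.9231·0.5080 = 193.8317 − 145.3698 = 48.4619

$48.46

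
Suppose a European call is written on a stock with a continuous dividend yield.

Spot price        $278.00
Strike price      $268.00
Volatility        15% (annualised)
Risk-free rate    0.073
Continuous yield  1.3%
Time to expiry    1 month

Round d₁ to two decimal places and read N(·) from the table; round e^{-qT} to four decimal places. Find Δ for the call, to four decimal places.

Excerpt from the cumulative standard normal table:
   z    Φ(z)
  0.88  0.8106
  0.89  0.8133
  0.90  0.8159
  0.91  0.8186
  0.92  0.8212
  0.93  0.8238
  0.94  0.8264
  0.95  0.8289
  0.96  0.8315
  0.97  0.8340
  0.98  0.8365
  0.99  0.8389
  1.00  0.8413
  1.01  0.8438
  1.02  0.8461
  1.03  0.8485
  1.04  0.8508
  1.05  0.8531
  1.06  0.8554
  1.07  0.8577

T = 0.08333;  σ√T = 0.0433
d₁ = [ln(278/268) + (0.073 − 0.013 + 0.15²/2)·0.08333] / 0.0433 = [0.0366 + 0.0059] / 0.0433 = 0.9831 ≈ 0.98
N(d₁) = N(0.98) = 0.8365
Δ_call = e^(−qT)·N(d₁) = 0.9989·0.8365 = 0.8356

0.8356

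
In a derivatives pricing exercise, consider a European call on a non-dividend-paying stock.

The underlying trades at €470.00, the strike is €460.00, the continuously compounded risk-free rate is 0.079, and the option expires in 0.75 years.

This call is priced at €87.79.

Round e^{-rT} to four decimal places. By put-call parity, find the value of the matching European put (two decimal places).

€51.34

e^(−rT) = e^(−0.079·0.75) = 0.9425
Put-call parity: C − P = S − K·e^(−rT) = 470 − 460·0.9425 = 470 − 433.5500 = 36.4500
P = C − (C − P) = 87.79 − (36.4500) = 51.3400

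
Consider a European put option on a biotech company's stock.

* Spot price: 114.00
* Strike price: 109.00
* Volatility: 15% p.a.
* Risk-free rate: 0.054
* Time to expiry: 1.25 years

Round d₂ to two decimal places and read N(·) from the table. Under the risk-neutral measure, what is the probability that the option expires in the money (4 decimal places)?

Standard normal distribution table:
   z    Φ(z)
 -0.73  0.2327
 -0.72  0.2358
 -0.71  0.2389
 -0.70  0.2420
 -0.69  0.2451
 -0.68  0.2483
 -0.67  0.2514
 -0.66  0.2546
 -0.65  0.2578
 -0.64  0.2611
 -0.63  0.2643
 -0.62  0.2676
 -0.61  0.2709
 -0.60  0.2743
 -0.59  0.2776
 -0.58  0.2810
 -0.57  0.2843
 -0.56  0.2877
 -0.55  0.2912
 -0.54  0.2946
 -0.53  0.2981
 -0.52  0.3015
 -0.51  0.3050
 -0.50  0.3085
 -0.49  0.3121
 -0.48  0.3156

0.2776

σ√T = 0.15·√1.25 = 0.1677
d₁ = [ln(114/109) + (0.054 + ½·0.15²)·1.25] / (σ√T) = (0.0449 + 0.0816) / 0.1677 = 0.7538 ⇒ 0.75
d₂ = 0.7538 − 0.1677 = 0.5861 ⇒ 0.59
Risk-neutral Pr[S_T < K] = N(−d₂) = N(-0.59) = 0.2776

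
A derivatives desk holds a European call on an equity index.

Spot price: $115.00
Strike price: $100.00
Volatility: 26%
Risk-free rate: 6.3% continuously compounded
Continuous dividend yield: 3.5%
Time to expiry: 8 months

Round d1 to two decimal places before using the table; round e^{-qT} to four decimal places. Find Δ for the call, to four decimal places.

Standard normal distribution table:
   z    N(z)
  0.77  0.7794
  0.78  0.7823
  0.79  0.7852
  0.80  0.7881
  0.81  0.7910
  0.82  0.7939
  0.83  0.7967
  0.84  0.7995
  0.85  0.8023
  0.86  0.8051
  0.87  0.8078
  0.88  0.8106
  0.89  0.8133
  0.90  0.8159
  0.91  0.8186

T = 0.6667;  σ√T = 0.2123
d₁ = [ln(115/100) + (0.063 − 0.035 + 0.26²/2)·0.6667] / 0.2123 = [0.1398 + 0.0412] / 0.2123 = 0.8524 ⇒ 0.85
N(d₁) = N(0.85) = 0.8023
Δ_call = exp(−qT)·N(d₁) = 0.9769·0.8023 = 0.7838

0.7838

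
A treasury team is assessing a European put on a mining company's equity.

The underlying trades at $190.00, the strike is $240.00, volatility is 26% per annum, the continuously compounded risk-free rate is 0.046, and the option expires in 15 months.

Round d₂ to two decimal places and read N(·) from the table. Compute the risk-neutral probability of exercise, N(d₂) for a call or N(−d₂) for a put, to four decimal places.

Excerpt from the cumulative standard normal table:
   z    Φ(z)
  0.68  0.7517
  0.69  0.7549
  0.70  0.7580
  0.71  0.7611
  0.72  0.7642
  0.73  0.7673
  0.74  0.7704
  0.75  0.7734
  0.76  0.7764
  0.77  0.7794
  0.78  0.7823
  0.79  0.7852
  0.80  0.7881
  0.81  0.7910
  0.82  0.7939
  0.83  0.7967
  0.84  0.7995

0.7734

T = 1.25;  σ√T = 0.2907
ln(S/K) + (r + σ²/2)T = ln(190/240) + (0.046 + 0.26²/2)·1.25 = -0.2336 + 0.0998 = -0.1339
d₁ = -0.1339 / 0.2907 = -0.4605 → -0.46
d₂ = d₁ − σ√T = -0.4605 − 0.2907 = -0.7512 → -0.75
Risk-neutral Pr[S_T < K] = N(−d₂) = N(0.75) = 0.7734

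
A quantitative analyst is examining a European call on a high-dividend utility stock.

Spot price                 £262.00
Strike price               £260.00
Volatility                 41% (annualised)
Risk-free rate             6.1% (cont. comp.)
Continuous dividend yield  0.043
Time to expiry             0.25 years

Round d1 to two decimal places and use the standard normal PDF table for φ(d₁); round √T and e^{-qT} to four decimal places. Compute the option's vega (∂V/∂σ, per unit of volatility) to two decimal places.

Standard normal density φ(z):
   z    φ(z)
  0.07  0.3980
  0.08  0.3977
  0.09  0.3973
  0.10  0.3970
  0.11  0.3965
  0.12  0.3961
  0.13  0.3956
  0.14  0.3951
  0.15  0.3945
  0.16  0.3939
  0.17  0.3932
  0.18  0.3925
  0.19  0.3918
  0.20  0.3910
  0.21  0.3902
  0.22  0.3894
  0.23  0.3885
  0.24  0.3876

51.05

T = 0.25;  σ√T = 0.2050
d₁ = [ln(262/260) + (0.061 − 0.043 + 0.41²/2)·0.25] / 0.2050 = [0.0077 + 0.0255] / 0.2050 = 0.1618 ⇒ 0.16
√T = √0.25 = 0.5000
φ(d₁) = φ(0.16) = 0.3939
exp(−qT) = exp(−0.043·0.25) = 0.9893
vega = S·exp(−qT)·φ(d₁)·√T = 262·0.9893·0.3939·0.5000 = 51.0488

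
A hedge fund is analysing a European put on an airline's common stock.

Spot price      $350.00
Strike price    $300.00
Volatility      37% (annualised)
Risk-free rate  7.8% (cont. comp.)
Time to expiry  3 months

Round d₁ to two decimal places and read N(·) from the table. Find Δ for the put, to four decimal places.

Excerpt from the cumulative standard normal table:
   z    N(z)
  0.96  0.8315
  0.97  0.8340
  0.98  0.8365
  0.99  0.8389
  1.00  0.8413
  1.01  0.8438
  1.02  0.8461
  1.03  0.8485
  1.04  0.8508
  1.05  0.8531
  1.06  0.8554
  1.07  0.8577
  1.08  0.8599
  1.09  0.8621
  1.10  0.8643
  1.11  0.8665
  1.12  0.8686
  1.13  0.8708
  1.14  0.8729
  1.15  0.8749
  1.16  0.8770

T = 0.25;  σ√T = 0.1850
d₁ = [ln(350/300) + (0.078 + 0.37²/2)·0.25] / 0.1850 = [0.1542 + 0.0366] / 0.1850 = 1.0312 ≈ 1.03
N(d₁) = N(1.03) = 0.8485
Δ_put = N(d₁) − 1 = 0.8485 − 1 = -0.1515

-0.1515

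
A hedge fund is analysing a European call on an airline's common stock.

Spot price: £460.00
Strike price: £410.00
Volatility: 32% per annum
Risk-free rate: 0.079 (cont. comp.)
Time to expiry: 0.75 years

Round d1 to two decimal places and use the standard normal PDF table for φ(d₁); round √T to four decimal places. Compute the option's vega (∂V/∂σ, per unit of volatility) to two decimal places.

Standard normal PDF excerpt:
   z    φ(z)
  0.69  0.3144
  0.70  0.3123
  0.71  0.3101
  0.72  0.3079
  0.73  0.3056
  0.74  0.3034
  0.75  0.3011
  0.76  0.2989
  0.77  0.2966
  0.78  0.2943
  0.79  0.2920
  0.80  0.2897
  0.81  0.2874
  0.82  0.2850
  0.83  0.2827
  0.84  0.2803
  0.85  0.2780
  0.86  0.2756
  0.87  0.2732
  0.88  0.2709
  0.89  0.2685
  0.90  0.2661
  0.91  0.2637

σ√T = 0.32·√0.75 = 0.2771
d₁ = [ln(460/410) + (0.079 + 0.32²/2)·0.75] / 0.2771 = [0.1151 + 0.0977] / 0.2771 = 0.7676 which rounds to 0.77
√T = √0.75 = 0.8660
φ(d₁) = φ(0.77) = 0.2966
vega = S·φ(d₁)·√T = 460·0.2966·0.8660 = 118.1536
(Call and put vega coincide under Black-Scholes.)

118.15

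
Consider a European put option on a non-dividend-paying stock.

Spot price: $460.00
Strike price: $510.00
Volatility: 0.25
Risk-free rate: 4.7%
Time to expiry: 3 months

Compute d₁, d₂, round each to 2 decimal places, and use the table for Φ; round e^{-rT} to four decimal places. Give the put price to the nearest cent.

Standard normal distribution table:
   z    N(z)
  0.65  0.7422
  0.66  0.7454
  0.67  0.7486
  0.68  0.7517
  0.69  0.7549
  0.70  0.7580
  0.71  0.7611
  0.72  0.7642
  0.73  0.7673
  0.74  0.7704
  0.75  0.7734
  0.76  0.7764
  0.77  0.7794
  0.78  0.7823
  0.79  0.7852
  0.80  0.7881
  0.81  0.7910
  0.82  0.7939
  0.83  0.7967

T = 0.25;  σ√T = 0.1250
ln(S/K) + (r + σ²/2)T = ln(460/510) + (0.047 + 0.25²/2)·0.25 = -0.1032 + 0.0196 = -0.0836
d₁ = -0.0836 / 0.1250 = -0.6690 → -0.67
d₂ = d₁ − σ√T = -0.6690 − 0.1250 = -0.7940 → -0.79
exp(−rT) = exp(−0.047·0.25) = 0.9883
P = 510·0.9883·N(0.79) − 460·N(0.67) = 510·0.9883·0.7852 − 460·0.7486 = 395.7667 − 344.3560 = 51.4107

$51.41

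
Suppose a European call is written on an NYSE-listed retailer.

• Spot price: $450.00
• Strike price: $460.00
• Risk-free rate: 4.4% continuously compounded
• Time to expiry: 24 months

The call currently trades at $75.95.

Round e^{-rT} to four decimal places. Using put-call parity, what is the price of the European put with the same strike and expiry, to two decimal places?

$47.22

e^(−rT) = e^(−0.044·2) = 0.9158
Put-call parity: C − P = S − K·e^(−rT) = 450 − 460·0.9158 = 450 − 421.2680 = 28.7320
P = C − (C − P) = 75.95 − (28.7320) = 47.2180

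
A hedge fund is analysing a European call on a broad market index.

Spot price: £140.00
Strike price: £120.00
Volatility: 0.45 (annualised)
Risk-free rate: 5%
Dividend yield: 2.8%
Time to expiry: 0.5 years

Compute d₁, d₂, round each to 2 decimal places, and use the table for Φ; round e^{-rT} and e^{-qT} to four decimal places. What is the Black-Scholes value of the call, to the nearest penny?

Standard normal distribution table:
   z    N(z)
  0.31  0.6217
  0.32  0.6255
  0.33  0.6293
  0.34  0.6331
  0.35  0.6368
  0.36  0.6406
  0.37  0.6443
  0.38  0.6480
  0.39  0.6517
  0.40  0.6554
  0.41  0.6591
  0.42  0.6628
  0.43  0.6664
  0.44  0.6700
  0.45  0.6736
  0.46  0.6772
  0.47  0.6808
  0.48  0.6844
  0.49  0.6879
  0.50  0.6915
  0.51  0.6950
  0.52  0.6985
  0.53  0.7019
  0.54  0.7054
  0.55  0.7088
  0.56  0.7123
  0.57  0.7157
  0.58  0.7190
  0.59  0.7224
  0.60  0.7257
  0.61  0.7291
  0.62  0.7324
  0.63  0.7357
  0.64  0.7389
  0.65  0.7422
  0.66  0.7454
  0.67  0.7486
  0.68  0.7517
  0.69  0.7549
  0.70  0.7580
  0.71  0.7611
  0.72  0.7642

£28.80

σ√T = 0.45 × 0.7071 = 0.3182
d₁ = [ln(140/120) + (0.05 − 0.028 + 0.45²/2)·0.5] / 0.3182 = [0.1542 + 0.0616] / 0.3182 = 0.6781 ≈ 0.68
d₂ = d₁ − σ√T = 0.6781 − 0.3182 = 0.3599 ≈ 0.36
exp(−qT) = exp(−0.028·0.5) = 0.9861;  exp(−rT) = exp(−0.05·0.5) = 0.9753
C = 140·0.9861·N(0.68) − 120·0.9753·N(0.36) = 140·0.9861·0.7517 − 120·0.9753·0.6406 = 103.7752 − 74.9733 = 28.8019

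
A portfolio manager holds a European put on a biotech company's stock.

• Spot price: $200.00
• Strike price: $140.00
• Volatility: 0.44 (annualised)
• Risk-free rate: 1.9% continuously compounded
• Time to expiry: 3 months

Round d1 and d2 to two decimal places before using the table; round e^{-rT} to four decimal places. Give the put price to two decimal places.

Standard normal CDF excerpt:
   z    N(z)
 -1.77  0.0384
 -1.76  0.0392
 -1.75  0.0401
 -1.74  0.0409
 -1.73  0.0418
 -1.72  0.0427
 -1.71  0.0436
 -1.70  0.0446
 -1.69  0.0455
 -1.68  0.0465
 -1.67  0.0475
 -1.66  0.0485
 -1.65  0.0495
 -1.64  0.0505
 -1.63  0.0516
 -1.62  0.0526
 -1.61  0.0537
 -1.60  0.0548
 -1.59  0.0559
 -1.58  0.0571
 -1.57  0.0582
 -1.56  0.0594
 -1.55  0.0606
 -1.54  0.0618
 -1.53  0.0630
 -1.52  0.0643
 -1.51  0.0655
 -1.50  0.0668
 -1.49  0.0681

σ√T = 0.44 × 0.5000 = 0.2200
ln(S/K) + (r + σ²/2)T = ln(200/140) + (0.019 + 0.44²/2)·0.25 = 0.3567 + 0.0290 = 0.3856
d₁ = 0.3856 / 0.2200 = 1.7528 ⇒ 1.75
d₂ = d₁ − σ√T = 1.7528 − 0.2200 = 1.5328 ⇒ 1.53
exp(−rT) = exp(−0.019·0.25) = 0.9953
N(−d₂) = N(-1.53) = 0.0630;  N(−d₁) = N(-1.75) = 0.0401
P = 140·0.9953·0.0630 − 200·0.0401 = 8.7785 − 8.0200 = 0.7585

$0.76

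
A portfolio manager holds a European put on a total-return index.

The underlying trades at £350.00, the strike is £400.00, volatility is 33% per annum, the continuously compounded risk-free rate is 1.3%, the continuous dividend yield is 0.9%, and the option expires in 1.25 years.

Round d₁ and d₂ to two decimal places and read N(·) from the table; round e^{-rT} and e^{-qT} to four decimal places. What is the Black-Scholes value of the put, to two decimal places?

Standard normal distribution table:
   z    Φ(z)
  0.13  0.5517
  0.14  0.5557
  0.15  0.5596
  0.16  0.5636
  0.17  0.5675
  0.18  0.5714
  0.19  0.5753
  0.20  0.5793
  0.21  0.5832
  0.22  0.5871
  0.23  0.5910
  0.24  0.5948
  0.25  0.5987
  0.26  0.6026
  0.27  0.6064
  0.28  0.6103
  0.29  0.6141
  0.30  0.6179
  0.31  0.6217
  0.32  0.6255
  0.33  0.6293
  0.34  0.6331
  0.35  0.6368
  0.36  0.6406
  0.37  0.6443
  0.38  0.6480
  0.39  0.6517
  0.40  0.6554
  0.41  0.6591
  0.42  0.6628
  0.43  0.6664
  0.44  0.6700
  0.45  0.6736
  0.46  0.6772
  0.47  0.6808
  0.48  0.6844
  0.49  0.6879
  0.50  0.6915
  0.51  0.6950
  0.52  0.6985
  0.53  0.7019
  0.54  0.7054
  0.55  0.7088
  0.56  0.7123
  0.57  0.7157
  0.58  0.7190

£81.19

T = 1.25;  σ√T = 0.3690
d₁ = [ln(350/400) + (0.013 − 0.009 + 0.33²/2)·1.25] / 0.3690 = [-0.1335 + 0.0731] / 0.3690 = -0.1639 ⇒ -0.16
d₂ = d₁ − σ√T = -0.1639 − 0.3690 = -0.5328 ⇒ -0.53
exp(−qT) = exp(−0.009·1.25) = 0.9888;  exp(−rT) = exp(−0.013·1.25) = 0.9839
P = 400·0.9839·N(0.53) − 350·0.9888·N(0.16) = 400·0.9839·0.7019 − 350·0.9888·0.5636 = 276.2398 − 195.0507 = 81.1891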